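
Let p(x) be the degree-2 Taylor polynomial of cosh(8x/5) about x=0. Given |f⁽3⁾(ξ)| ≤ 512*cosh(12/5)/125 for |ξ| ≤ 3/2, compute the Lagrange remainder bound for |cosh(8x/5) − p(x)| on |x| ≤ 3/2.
288*cosh(12/5)/125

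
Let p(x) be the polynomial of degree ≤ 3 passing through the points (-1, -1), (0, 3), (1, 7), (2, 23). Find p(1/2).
17/4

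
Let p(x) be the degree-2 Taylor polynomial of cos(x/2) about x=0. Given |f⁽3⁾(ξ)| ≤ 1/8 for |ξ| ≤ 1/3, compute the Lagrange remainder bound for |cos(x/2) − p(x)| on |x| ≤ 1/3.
1/1296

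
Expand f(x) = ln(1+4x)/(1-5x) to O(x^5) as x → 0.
4*x + 12*x**2 + 244*x**3/3 + 1028*x**4/3 + O(x**5)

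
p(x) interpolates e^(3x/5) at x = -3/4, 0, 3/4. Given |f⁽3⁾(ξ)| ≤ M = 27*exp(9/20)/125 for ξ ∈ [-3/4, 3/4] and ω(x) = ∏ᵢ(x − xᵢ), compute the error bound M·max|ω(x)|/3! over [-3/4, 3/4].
27*sqrt(3)*exp(9/20)/8000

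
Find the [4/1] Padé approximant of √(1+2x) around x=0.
(3*x**4/40 - x**3/5 + 9*x**2/10 + 12*x/5 + 1)/(7*x/5 + 1)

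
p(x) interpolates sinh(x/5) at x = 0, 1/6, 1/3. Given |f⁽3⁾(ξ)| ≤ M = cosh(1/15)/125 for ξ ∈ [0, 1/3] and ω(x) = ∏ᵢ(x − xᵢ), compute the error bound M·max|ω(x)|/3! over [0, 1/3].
sqrt(3)*cosh(1/15)/729000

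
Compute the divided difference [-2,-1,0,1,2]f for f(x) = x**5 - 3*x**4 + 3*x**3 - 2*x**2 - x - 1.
-3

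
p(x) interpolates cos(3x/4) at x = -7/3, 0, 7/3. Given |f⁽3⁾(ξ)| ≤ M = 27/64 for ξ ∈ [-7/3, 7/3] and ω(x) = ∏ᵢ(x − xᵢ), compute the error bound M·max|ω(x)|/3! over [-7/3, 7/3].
343*sqrt(3)/1728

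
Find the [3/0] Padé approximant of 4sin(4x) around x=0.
-128*x**3/3 + 16*x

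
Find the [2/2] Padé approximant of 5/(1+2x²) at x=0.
5/(2*x**2 + 1)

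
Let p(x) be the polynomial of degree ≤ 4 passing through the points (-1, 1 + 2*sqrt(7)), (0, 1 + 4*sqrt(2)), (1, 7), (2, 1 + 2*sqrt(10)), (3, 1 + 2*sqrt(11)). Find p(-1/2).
-73/32 - 5*sqrt(11)/64 + 7*sqrt(10)/16 + 35*sqrt(7)/64 + 35*sqrt(2)/8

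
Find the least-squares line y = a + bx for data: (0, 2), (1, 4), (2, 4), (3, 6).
a = 11/5, b = 6/5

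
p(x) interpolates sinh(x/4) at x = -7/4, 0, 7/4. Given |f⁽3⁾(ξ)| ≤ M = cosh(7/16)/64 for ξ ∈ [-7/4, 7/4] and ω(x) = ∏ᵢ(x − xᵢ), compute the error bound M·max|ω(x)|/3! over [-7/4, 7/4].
343*sqrt(3)*cosh(7/16)/110592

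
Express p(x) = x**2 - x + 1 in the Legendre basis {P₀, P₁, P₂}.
(4/3)P₀ - P₁ + (2/3)P₂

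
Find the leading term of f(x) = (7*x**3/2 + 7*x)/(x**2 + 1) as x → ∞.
7*x/2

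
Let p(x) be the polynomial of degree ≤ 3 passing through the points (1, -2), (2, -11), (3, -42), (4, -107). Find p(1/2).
-2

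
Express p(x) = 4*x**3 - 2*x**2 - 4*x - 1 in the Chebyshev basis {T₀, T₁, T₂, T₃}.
(-2)T₀ - T₁ - T₂ + T₃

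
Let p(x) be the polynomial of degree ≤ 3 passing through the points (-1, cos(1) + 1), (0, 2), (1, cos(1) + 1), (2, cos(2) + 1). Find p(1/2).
-cos(2)/16 + cos(1)/2 + 25/16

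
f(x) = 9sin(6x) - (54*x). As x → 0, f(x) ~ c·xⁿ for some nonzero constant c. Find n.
3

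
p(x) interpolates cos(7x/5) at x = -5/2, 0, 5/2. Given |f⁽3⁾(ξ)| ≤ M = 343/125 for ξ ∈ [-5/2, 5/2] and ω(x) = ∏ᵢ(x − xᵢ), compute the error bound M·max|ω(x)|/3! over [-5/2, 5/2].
343*sqrt(3)/216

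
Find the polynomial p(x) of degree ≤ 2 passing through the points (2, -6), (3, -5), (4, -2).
x**2 - 4*x - 2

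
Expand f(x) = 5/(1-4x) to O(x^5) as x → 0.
5 + 20*x + 80*x**2 + 320*x**3 + 1280*x**4 + O(x**5)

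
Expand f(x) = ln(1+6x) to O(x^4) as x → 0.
6*x - 18*x**2 + 72*x**3 + O(x**4)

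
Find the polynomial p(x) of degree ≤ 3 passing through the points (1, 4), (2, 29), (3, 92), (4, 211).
3*x**3 + x**2 + x - 1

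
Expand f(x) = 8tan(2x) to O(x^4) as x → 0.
16*x + 64*x**3/3 + O(x**4)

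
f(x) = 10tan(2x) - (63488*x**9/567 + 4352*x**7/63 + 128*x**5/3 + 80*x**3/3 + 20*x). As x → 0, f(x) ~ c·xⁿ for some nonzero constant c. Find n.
11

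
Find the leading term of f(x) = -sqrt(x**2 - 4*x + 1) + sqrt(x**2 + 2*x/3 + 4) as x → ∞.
7/3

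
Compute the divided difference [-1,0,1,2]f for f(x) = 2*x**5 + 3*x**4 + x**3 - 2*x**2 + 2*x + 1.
17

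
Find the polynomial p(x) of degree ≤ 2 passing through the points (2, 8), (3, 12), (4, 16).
4*x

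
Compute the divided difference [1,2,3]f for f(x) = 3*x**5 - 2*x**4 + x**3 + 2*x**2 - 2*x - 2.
228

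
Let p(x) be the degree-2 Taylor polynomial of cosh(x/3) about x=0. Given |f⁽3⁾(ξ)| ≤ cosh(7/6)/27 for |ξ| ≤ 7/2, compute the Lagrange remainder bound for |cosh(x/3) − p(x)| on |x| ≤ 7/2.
343*cosh(7/6)/1296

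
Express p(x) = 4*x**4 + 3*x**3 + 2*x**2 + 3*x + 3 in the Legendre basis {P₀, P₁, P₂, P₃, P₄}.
(67/15)P₀ + (24/5)P₁ + (76/21)P₂ + (6/5)P₃ + (32/35)P₄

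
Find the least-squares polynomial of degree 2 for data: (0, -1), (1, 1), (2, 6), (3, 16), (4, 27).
-39/35 + (37/70)x + (23/14)x²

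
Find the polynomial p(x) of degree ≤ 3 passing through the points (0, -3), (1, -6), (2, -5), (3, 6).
x**3 - x**2 - 3*x - 3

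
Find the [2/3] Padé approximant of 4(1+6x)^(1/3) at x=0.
(56*x**2 + 32*x + 4)/(-4*x**3/3 + 6*x**2 + 6*x + 1)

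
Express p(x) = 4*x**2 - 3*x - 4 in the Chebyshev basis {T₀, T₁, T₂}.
(-2)T₀ + (-3)T₁ + (2)T₂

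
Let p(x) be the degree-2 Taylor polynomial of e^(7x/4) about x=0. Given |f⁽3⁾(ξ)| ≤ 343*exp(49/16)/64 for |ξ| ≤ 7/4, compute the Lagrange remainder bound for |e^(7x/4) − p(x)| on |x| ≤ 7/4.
117649*exp(49/16)/24576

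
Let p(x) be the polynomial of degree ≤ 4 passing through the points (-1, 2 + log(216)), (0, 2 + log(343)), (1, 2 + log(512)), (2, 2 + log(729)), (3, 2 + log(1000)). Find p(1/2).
2 + log(448*2**(9/32)*3**(121/128)*5**(9/128)*7**(13/32)/9)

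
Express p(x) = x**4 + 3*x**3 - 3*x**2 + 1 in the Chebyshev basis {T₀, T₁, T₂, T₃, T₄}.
(-1/8)T₀ + (9/4)T₁ - T₂ + (3/4)T₃ + (1/8)T₄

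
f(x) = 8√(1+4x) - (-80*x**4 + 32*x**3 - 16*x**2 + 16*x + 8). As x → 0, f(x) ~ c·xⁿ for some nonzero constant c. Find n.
5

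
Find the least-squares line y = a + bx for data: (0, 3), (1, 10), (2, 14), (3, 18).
a = 39/10, b = 49/10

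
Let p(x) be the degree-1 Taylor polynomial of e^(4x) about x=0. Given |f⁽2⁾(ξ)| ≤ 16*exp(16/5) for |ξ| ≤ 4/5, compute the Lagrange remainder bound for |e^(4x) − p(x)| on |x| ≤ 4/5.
128*exp(16/5)/25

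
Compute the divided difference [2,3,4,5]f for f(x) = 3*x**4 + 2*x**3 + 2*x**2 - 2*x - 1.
44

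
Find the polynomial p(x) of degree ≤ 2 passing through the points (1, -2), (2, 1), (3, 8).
2*x**2 - 3*x - 1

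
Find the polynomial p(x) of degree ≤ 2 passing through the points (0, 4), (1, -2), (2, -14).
-3*x**2 - 3*x + 4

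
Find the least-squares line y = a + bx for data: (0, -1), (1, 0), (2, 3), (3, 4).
a = -6/5, b = 9/5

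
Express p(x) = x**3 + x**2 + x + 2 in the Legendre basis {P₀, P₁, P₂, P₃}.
(7/3)P₀ + (8/5)P₁ + (2/3)P₂ + (2/5)P₃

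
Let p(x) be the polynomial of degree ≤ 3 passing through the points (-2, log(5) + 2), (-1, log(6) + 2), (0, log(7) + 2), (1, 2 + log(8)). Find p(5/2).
2 + log(1761205026816*2**(1/8)*3**(7/16)*5**(13/16)*7**(3/16)/1730160900125)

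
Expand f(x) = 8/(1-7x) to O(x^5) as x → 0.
8 + 56*x + 392*x**2 + 2744*x**3 + 19208*x**4 + O(x**5)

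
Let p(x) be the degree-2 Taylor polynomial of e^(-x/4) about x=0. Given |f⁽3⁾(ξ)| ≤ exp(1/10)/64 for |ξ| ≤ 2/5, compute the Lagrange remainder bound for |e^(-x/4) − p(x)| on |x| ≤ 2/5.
exp(1/10)/6000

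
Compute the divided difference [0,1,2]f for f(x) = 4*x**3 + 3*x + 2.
12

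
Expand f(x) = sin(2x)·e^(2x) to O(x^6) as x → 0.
2*x + 4*x**2 + 8*x**3/3 - 16*x**5/15 + O(x**6)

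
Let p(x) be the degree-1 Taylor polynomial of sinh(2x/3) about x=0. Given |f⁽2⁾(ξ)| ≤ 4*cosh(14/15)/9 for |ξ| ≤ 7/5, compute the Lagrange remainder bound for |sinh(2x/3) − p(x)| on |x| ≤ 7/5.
98*cosh(14/15)/225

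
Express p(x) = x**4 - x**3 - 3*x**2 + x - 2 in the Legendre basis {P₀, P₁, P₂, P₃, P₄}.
(-14/5)P₀ + (2/5)P₁ + (-10/7)P₂ + (-2/5)P₃ + (8/35)P₄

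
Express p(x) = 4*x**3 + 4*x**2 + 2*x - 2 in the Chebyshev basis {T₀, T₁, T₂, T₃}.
(5)T₁ + (2)T₂ + T₃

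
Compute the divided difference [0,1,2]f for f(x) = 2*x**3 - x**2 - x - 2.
5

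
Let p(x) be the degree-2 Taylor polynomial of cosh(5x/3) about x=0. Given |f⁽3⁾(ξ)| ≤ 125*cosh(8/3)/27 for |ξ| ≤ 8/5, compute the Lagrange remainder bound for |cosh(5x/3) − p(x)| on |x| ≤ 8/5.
256*cosh(8/3)/81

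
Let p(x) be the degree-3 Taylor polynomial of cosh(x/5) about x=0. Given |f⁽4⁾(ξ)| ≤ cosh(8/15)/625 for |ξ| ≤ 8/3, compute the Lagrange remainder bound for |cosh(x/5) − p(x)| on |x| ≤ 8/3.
512*cosh(8/15)/151875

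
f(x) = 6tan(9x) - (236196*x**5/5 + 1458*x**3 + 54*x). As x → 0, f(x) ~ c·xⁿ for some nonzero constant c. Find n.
7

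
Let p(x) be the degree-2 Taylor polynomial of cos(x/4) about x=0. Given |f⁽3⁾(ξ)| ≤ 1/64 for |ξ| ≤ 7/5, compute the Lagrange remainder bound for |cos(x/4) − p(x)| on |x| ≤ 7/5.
343/48000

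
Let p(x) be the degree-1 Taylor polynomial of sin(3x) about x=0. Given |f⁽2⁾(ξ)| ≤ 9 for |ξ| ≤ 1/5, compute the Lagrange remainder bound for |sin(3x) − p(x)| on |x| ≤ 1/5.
9/50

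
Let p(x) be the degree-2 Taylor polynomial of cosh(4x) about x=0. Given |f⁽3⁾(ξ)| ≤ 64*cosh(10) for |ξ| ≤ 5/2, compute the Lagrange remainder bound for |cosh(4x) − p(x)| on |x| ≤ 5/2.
500*cosh(10)/3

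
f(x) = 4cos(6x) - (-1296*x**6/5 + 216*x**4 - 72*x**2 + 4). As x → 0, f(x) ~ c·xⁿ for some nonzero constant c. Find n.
8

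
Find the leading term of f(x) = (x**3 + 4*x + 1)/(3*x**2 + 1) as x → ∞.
x/3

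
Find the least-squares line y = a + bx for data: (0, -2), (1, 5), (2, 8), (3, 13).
a = -6/5, b = 24/5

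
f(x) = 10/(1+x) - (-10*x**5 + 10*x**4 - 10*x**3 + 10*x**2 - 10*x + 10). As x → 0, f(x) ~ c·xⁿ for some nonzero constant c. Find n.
6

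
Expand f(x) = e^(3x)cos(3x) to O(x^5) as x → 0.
1 + 3*x - 9*x**3 - 27*x**4/2 + O(x**5)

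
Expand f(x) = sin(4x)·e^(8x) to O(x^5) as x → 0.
4*x + 32*x**2 + 352*x**3/3 + 256*x**4 + O(x**5)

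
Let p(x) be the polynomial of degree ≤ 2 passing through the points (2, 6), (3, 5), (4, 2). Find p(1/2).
15/4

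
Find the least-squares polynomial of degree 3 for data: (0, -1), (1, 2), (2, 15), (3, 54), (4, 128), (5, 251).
-37/42 + (181/252)x + (-29/84)x² + (37/18)x³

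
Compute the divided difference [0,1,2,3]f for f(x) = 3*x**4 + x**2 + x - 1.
18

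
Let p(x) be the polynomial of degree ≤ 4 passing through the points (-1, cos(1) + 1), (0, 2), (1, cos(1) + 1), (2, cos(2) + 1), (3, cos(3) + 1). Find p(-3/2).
-73/32 + 35*cos(3)/128 - 45*cos(2)/32 + 693*cos(1)/128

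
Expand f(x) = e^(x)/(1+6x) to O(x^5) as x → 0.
1 - 5*x + 61*x**2/2 - 1097*x**3/6 + 26329*x**4/24 + O(x**5)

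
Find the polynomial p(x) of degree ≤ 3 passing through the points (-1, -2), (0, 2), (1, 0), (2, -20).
-2*x**3 - 3*x**2 + 3*x + 2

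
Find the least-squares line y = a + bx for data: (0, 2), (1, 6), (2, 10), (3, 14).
a = 2, b = 4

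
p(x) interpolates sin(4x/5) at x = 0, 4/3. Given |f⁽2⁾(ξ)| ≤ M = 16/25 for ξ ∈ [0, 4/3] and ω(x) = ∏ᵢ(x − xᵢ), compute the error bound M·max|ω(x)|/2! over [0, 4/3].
32/225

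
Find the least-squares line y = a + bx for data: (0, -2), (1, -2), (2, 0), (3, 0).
a = -11/5, b = 4/5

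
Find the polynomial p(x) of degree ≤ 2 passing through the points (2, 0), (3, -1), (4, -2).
2 - x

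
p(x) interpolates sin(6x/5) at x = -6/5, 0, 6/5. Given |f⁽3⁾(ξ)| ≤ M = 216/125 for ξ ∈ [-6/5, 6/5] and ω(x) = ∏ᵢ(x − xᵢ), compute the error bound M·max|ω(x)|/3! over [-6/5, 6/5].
1728*sqrt(3)/15625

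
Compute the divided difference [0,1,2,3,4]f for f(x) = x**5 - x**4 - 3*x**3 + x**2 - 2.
9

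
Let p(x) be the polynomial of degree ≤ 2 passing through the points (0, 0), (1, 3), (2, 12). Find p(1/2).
3/4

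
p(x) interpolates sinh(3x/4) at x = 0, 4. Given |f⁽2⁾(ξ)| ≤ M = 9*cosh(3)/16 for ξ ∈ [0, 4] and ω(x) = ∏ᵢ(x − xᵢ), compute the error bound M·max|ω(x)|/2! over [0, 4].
9*cosh(3)/8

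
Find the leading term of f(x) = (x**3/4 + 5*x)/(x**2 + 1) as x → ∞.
x/4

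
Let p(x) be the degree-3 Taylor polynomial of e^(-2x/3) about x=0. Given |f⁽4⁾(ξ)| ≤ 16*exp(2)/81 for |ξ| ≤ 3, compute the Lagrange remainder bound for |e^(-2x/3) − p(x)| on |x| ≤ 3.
2*exp(2)/3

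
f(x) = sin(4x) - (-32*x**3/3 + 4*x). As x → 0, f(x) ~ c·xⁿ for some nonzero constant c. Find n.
5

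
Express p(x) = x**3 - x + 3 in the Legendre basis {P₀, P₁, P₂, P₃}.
(3)P₀ + (-2/5)P₁ + (2/5)P₃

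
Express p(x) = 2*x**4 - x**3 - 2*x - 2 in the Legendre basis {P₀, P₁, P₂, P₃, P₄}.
(-8/5)P₀ + (-13/5)P₁ + (8/7)P₂ + (-2/5)P₃ + (16/35)P₄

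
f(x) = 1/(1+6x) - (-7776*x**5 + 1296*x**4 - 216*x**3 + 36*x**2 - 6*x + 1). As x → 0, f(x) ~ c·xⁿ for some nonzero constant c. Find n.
6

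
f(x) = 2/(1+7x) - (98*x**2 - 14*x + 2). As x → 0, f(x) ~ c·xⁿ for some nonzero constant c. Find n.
3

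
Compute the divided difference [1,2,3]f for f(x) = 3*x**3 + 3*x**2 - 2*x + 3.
21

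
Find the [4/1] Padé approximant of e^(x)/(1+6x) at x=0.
(136033*x**4/3159480 + 65731*x**3/394935 + 26331*x**2/52658 + 131644*x/131645 + 1)/(789869*x/131645 + 1)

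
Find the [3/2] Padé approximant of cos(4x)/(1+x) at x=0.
(136*x**3/21 - 136*x**2/21 - x + 1)/(11*x**2/21 + 1)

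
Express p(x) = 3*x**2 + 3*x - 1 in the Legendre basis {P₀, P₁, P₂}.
(3)P₁ + (2)P₂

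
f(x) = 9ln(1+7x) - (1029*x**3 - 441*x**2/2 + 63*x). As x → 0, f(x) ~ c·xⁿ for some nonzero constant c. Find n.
4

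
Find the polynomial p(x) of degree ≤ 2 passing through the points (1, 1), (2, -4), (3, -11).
-x**2 - 2*x + 4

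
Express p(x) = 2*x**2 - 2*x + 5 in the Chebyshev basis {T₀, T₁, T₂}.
(6)T₀ + (-2)T₁ + T₂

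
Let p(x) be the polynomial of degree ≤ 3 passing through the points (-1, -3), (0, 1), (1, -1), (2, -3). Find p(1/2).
3/8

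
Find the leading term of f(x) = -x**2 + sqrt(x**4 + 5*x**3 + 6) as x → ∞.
5*x/2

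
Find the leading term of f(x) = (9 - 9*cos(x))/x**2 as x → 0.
9/2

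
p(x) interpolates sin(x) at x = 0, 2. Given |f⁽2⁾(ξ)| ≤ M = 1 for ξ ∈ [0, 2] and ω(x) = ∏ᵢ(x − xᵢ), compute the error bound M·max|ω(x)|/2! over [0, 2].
1/2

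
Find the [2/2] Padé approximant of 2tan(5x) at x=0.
10*x/(1 - 25*x**2/3)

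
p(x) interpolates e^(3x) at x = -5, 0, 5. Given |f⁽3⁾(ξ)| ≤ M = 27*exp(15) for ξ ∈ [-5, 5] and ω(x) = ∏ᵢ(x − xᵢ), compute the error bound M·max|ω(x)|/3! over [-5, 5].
125*sqrt(3)*exp(15)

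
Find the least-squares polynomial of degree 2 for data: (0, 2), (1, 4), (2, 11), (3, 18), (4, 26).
53/35 + (97/35)x + (6/7)x²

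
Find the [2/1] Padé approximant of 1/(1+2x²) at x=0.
1 - 2*x**2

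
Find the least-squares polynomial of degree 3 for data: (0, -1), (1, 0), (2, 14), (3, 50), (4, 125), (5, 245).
-61/63 + (-34/27)x + (83/252)x² + (211/108)x³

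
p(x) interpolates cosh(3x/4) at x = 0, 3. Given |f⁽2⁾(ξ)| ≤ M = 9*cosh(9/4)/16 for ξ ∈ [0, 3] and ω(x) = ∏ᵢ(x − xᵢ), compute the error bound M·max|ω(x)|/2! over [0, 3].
81*cosh(9/4)/128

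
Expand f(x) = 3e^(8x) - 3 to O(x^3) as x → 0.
24*x + 96*x**2 + O(x**3)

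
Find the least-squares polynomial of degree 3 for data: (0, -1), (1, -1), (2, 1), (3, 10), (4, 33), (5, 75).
-64/63 + (463/378)x + (-19/9)x² + (53/54)x³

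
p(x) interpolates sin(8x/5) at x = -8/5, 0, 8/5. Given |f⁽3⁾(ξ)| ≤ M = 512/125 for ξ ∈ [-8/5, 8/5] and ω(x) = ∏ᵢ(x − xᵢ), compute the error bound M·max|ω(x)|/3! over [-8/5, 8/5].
262144*sqrt(3)/421875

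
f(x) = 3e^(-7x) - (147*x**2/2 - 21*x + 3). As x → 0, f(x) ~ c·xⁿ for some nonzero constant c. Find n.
3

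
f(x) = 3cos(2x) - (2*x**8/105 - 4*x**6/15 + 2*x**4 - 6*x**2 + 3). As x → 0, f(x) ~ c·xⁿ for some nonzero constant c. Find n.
10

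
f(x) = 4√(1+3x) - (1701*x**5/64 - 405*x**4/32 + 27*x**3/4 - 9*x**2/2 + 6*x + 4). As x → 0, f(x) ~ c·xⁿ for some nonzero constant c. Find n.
6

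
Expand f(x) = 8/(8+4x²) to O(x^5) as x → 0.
1 - x**2/2 + x**4/4 + O(x**5)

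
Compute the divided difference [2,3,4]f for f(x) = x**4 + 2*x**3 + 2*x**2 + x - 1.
75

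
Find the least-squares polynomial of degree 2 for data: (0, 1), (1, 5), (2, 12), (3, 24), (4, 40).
8/7 + (99/70)x + (29/14)x²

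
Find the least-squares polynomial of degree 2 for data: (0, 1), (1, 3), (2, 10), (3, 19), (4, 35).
38/35 + (-6/35)x + (15/7)x²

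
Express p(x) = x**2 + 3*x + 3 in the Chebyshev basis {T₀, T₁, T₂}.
(7/2)T₀ + (3)T₁ + (1/2)T₂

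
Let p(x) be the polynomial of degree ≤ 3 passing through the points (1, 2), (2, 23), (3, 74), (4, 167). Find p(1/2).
-1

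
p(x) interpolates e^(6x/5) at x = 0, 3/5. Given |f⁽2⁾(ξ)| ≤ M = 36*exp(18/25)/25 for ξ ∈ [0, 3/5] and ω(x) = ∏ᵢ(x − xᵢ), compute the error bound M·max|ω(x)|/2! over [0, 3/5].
81*exp(18/25)/1250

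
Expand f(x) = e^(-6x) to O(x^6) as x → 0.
1 - 6*x + 18*x**2 - 36*x**3 + 54*x**4 - 324*x**5/5 + O(x**6)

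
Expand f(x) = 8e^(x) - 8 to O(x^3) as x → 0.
8*x + 4*x**2 + O(x**3)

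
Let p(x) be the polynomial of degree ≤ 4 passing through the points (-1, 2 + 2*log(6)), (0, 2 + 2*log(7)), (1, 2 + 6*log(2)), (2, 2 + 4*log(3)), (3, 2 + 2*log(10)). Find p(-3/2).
2 + log(8388608*2**(3/16)*3**(19/64)*5**(35/64)*7**(7/16)/2470629)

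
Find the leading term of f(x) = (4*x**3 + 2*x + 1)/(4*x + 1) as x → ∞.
x**2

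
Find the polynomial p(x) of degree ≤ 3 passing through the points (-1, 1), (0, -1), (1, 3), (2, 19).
x**3 + 3*x**2 - 1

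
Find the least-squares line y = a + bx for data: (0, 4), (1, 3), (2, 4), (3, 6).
a = 16/5, b = 7/10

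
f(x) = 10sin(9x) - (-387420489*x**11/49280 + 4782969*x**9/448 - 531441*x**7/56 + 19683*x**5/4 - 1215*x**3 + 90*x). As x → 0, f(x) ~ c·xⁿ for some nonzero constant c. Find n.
13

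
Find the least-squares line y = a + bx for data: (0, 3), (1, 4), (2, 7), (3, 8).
a = 14/5, b = 9/5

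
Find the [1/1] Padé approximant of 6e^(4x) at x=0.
(12*x + 6)/(1 - 2*x)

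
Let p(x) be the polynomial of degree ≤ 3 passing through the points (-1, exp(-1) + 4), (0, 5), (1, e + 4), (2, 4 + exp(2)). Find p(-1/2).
(5 + e*(-5*e + exp(2) + 79))*exp(-1)/16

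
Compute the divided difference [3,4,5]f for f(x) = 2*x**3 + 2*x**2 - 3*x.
26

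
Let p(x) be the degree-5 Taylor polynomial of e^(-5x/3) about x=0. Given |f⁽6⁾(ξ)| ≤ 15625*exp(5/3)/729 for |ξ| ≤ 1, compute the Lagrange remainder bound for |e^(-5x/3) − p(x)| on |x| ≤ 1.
3125*exp(5/3)/104976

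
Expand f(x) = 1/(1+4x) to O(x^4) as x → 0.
1 - 4*x + 16*x**2 - 64*x**3 + O(x**4)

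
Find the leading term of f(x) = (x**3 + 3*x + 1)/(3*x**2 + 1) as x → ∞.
x/3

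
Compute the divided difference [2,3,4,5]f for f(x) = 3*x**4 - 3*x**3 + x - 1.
39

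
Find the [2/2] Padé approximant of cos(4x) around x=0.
(1 - 20*x**2/3)/(4*x**2/3 + 1)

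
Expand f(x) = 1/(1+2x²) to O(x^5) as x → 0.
1 - 2*x**2 + 4*x**4 + O(x**5)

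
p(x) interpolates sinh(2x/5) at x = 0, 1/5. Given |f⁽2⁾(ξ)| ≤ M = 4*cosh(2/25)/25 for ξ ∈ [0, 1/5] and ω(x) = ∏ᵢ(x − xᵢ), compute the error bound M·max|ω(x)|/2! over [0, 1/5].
cosh(2/25)/1250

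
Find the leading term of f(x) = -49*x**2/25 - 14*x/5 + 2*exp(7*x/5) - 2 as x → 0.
343*x**3/375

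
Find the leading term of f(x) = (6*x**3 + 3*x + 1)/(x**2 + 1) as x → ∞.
6*x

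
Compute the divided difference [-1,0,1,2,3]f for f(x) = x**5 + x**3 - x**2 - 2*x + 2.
5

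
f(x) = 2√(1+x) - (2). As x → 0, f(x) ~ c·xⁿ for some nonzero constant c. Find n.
1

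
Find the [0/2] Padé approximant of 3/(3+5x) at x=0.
1/(5*x/3 + 1)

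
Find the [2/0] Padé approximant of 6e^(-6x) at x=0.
108*x**2 - 36*x + 6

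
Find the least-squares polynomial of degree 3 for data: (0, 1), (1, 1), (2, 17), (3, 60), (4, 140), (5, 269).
41/42 + (-1079/252)x + (107/42)x² + (65/36)x³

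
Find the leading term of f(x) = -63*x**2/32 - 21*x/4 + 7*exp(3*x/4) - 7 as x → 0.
63*x**3/128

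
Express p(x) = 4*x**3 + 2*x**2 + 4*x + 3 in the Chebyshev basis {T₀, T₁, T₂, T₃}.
(4)T₀ + (7)T₁ + T₂ + T₃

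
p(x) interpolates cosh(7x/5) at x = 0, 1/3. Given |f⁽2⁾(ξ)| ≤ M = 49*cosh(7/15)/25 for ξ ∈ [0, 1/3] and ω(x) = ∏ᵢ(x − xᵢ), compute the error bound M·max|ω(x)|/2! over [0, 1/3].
49*cosh(7/15)/1800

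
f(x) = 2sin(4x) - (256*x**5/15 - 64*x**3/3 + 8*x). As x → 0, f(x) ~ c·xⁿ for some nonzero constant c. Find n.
7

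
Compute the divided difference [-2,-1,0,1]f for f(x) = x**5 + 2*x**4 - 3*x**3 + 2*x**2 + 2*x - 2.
-2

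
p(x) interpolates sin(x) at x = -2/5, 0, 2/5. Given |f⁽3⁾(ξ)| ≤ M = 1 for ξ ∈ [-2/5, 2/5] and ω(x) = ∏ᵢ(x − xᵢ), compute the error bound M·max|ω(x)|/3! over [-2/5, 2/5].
8*sqrt(3)/3375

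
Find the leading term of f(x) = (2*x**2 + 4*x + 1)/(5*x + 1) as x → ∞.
2*x/5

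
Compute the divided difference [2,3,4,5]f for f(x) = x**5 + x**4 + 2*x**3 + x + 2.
141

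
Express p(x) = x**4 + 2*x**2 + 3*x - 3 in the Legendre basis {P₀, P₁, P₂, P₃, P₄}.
(-32/15)P₀ + (3)P₁ + (40/21)P₂ + (8/35)P₄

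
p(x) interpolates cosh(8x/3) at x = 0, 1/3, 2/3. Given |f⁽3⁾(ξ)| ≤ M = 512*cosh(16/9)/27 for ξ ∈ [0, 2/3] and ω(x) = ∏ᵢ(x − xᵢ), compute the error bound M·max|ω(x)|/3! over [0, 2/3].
512*sqrt(3)*cosh(16/9)/19683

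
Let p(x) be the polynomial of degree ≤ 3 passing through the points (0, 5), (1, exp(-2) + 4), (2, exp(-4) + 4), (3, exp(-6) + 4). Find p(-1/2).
(-35*exp(4) - 5 + 21*exp(2) + 99*exp(6))*exp(-6)/16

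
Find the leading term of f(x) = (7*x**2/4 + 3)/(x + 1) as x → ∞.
7*x/4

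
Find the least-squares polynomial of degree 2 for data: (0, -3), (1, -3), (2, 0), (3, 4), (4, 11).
-107/35 + (-11/14)x + (15/14)x²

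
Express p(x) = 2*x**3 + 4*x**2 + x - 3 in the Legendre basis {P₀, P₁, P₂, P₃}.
(-5/3)P₀ + (11/5)P₁ + (8/3)P₂ + (4/5)P₃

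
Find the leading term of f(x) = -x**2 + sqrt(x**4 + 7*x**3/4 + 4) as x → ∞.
7*x/8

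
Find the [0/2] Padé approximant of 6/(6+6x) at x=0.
1/(x + 1)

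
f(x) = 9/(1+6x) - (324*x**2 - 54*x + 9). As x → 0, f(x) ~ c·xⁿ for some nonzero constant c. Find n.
3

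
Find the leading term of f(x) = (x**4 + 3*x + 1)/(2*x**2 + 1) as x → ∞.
x**2/2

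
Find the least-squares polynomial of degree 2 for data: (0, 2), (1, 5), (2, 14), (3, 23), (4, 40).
2 + (7/5)x + (2)x²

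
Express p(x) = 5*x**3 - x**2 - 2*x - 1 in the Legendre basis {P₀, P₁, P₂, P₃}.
(-4/3)P₀ + P₁ + (-2/3)P₂ + (2)P₃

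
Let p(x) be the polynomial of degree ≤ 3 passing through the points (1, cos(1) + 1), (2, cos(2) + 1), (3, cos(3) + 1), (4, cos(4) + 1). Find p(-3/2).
385*cos(3)/16 + 1 - 105*cos(4)/16 + 231*cos(1)/16 - 495*cos(2)/16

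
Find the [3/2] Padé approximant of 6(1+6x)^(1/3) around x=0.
(112*x**3/5 + 504*x**2/5 + 252*x/5 + 6)/(8*x**2 + 32*x/5 + 1)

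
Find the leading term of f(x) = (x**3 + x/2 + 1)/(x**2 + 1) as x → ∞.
x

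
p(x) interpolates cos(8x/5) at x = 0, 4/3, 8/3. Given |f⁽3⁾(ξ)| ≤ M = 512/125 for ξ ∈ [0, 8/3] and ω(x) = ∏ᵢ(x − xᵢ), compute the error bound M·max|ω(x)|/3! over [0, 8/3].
32768*sqrt(3)/91125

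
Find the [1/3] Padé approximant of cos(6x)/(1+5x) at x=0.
(1 - 3*x)/(36*x**3 + 3*x**2 + 2*x + 1)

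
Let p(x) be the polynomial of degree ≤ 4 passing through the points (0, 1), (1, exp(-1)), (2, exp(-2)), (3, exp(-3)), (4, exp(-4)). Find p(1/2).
(-70*exp(2) - 5 + 28*e + 35*exp(4) + 140*exp(3))*exp(-4)/128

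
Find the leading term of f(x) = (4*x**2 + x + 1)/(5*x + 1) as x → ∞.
4*x/5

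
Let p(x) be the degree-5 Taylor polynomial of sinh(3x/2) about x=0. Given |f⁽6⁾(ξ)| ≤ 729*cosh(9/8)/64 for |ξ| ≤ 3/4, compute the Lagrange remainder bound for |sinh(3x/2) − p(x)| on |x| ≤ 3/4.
59049*cosh(9/8)/20971520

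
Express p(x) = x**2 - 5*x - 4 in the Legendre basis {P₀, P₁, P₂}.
(-11/3)P₀ + (-5)P₁ + (2/3)P₂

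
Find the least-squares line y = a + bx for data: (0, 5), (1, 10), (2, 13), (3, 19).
a = 5, b = 9/2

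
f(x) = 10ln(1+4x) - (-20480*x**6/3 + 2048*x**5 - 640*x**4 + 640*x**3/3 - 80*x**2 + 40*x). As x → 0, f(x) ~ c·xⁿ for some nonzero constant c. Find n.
7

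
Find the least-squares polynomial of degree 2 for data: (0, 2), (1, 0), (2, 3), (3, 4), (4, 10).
9/5 + (-2)x + x²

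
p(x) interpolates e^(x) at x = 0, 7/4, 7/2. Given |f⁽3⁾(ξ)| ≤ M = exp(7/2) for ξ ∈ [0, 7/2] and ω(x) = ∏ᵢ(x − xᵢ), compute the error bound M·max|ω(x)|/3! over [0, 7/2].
343*sqrt(3)*exp(7/2)/1728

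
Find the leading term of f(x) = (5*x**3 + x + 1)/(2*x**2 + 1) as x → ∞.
5*x/2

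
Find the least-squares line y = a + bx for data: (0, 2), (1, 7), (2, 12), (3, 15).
a = 12/5, b = 22/5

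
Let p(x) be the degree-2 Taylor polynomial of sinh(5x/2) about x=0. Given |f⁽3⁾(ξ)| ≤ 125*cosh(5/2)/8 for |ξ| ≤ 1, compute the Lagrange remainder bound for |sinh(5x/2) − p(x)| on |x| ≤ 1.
125*cosh(5/2)/48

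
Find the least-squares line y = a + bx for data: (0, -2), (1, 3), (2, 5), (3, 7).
a = -11/10, b = 29/10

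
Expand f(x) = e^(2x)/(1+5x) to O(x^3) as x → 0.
1 - 3*x + 17*x**2 + O(x**3)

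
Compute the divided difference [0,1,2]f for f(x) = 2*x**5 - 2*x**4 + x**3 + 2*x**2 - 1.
21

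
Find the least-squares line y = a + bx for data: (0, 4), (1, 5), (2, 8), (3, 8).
a = 4, b = 3/2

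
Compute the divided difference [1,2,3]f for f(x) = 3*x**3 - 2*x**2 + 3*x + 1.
16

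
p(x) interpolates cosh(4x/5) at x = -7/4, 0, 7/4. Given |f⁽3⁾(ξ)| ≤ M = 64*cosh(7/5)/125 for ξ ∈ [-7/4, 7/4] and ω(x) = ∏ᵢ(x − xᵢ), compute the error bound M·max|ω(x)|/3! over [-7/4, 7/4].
343*sqrt(3)*cosh(7/5)/3375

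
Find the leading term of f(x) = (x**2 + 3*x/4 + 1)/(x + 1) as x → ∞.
x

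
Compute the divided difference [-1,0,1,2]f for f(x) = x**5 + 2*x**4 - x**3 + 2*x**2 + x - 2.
8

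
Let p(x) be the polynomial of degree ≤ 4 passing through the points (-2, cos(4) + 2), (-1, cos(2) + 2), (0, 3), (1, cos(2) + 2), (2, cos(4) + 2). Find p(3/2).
21*cos(2)/16 + 15*cos(4)/64 + 93/64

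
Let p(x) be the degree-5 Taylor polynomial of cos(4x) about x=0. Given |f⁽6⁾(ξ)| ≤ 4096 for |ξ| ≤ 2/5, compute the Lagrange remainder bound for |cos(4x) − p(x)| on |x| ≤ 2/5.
16384/703125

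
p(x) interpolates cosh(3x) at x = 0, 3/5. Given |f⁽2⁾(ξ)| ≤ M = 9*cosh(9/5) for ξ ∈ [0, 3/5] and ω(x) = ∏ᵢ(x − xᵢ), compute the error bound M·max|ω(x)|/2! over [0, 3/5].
81*cosh(9/5)/200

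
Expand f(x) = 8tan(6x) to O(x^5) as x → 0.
48*x + 576*x**3 + O(x**5)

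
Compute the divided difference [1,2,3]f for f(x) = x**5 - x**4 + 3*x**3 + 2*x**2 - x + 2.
85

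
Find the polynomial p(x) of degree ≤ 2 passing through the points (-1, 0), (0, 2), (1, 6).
x**2 + 3*x + 2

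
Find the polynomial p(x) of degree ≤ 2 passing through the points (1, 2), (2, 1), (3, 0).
3 - x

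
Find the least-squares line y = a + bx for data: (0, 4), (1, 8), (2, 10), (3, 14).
a = 21/5, b = 16/5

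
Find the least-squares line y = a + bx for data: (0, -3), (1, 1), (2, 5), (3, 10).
a = -16/5, b = 43/10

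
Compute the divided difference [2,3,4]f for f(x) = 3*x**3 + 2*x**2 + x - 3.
29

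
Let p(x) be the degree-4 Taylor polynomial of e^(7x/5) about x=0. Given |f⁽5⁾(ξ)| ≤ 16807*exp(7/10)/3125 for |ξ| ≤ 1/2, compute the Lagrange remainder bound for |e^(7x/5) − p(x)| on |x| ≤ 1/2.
16807*exp(7/10)/12000000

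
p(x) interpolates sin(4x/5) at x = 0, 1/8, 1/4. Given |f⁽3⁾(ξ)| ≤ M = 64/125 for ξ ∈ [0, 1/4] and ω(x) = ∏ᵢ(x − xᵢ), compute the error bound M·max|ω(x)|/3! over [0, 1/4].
sqrt(3)/27000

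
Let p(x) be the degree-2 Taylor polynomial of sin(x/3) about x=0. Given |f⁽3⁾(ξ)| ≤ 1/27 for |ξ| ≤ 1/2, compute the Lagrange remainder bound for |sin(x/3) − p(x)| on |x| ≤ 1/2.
1/1296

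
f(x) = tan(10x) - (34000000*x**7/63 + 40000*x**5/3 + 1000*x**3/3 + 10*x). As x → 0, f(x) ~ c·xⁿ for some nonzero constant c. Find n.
9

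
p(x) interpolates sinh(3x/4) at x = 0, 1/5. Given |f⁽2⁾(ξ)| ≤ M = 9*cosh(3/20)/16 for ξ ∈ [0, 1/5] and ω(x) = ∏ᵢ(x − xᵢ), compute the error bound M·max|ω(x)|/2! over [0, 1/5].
9*cosh(3/20)/3200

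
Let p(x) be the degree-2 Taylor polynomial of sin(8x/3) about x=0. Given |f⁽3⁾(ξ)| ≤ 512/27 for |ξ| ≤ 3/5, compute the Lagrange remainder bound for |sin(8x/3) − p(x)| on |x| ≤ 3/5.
256/375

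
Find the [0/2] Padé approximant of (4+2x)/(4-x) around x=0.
1/(3*x**2/8 - 3*x/4 + 1)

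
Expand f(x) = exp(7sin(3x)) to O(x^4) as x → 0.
1 + 21*x + 441*x**2/2 + 1512*x**3 + O(x**4)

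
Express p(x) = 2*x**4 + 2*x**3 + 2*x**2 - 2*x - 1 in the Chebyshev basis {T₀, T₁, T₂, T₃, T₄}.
(3/4)T₀ + (-1/2)T₁ + (2)T₂ + (1/2)T₃ + (1/4)T₄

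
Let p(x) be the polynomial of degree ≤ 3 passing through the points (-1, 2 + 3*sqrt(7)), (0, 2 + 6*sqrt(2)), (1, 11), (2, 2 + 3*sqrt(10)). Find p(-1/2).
-13/16 + 3*sqrt(10)/16 + 15*sqrt(7)/16 + 45*sqrt(2)/8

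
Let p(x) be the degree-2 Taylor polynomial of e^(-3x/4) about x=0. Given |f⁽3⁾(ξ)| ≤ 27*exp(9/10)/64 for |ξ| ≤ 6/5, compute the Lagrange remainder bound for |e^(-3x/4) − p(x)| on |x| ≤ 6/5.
243*exp(9/10)/2000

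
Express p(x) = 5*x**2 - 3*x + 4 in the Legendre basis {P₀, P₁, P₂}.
(17/3)P₀ + (-3)P₁ + (10/3)P₂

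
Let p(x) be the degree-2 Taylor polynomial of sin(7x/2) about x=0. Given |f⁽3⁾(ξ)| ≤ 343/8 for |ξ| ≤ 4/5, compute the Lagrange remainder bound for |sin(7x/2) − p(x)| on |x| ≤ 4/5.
1372/375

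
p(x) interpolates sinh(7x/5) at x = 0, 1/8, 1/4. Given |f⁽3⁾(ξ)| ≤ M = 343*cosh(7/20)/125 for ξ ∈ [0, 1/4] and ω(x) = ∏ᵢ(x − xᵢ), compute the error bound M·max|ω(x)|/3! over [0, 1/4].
343*sqrt(3)*cosh(7/20)/1728000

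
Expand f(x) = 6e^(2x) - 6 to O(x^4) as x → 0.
12*x + 12*x**2 + 8*x**3 + O(x**4)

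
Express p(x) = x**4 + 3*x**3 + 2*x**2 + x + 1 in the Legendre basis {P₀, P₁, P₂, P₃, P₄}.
(28/15)P₀ + (14/5)P₁ + (40/21)P₂ + (6/5)P₃ + (8/35)P₄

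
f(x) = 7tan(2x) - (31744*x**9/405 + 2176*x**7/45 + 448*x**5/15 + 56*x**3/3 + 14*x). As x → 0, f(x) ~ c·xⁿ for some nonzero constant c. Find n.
11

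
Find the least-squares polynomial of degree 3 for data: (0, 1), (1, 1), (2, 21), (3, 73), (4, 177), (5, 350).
7/9 + (-799/378)x + (67/252)x² + (305/108)x³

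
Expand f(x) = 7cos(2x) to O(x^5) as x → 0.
7 - 14*x**2 + 14*x**4/3 + O(x**5)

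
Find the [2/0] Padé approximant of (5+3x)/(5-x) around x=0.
4*x**2/25 + 4*x/5 + 1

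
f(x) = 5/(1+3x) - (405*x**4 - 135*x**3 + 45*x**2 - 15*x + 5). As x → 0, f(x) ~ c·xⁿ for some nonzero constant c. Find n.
5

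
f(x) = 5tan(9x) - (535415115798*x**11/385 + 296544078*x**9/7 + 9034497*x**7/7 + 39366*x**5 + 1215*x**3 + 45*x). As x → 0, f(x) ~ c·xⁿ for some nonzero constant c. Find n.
13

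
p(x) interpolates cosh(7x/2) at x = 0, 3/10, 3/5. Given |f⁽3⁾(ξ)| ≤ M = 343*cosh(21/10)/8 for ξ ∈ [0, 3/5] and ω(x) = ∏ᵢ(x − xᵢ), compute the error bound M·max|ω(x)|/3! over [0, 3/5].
343*sqrt(3)*cosh(21/10)/8000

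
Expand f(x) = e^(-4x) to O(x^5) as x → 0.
1 - 4*x + 8*x**2 - 32*x**3/3 + 32*x**4/3 + O(x**5)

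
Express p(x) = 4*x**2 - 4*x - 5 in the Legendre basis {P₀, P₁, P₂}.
(-11/3)P₀ + (-4)P₁ + (8/3)P₂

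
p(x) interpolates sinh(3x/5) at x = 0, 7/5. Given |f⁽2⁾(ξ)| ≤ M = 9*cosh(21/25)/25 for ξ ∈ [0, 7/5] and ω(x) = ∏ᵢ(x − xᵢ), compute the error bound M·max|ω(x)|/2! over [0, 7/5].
441*cosh(21/25)/5000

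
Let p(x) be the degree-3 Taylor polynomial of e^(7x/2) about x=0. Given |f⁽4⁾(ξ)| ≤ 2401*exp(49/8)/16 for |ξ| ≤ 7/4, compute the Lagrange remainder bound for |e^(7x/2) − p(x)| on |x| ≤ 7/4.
5764801*exp(49/8)/98304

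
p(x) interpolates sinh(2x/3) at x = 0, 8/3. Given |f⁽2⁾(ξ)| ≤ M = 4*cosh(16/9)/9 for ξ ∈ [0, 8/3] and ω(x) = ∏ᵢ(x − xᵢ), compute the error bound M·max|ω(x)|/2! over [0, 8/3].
32*cosh(16/9)/81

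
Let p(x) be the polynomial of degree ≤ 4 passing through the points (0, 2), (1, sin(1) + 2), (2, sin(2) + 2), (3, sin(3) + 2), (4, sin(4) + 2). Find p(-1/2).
-105*sin(1)/32 + 35*sin(4)/128 - 45*sin(3)/32 + 2 + 189*sin(2)/64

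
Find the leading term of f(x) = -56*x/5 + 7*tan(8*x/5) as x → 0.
3584*x**3/375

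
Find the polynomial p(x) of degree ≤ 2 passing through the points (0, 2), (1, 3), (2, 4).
x + 2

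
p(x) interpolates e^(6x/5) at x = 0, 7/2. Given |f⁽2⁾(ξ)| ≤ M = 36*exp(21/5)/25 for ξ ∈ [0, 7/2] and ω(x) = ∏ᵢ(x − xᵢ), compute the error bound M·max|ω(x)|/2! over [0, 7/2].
441*exp(21/5)/200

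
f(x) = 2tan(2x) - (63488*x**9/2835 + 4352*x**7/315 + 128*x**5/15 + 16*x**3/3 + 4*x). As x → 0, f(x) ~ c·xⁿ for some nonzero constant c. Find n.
11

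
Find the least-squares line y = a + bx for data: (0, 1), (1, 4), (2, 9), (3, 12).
a = 4/5, b = 19/5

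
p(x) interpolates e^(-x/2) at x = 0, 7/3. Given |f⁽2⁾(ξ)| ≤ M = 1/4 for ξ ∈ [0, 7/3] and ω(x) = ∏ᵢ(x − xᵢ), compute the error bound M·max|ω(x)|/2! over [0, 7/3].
49/288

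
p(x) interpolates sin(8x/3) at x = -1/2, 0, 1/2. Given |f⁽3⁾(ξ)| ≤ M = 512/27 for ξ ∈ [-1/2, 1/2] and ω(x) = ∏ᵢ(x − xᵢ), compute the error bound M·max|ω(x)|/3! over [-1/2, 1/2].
64*sqrt(3)/729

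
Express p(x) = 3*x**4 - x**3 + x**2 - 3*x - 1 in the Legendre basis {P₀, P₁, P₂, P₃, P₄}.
(-1/15)P₀ + (-18/5)P₁ + (50/21)P₂ + (-2/5)P₃ + (24/35)P₄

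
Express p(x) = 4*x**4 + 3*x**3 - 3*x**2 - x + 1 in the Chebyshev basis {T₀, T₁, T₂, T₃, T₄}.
T₀ + (5/4)T₁ + (1/2)T₂ + (3/4)T₃ + (1/2)T₄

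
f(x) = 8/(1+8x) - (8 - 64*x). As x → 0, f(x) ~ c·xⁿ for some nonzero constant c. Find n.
2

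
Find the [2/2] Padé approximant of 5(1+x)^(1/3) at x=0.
(35*x**2/27 + 35*x/6 + 5)/(5*x**2/54 + 5*x/6 + 1)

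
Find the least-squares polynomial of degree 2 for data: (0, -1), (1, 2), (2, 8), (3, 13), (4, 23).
-33/35 + (153/70)x + (13/14)x²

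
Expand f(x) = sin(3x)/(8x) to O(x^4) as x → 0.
3/8 - 9*x**2/16 + O(x**4)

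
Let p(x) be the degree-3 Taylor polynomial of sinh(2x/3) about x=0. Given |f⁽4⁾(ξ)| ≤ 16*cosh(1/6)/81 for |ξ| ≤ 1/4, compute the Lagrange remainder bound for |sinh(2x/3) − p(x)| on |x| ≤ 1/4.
cosh(1/6)/31104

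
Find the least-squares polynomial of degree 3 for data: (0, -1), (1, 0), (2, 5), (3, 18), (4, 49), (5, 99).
-20/21 + (64/63)x + (-89/84)x² + (35/36)x³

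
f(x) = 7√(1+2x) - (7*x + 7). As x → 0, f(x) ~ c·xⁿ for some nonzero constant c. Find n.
2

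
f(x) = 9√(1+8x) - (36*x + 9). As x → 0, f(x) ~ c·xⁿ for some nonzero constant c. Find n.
2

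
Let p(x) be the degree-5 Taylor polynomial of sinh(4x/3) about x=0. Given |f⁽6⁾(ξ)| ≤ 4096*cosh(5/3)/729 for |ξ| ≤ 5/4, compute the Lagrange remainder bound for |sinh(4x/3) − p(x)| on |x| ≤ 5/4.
3125*cosh(5/3)/104976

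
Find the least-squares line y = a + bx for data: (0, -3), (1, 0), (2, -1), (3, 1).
a = -12/5, b = 11/10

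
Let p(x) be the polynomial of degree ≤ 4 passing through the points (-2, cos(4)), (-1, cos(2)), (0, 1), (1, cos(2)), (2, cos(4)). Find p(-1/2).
5*cos(2)/16 - cos(4)/64 + 45/64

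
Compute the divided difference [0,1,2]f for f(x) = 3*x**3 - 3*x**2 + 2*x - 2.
6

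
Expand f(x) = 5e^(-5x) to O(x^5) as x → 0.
5 - 25*x + 125*x**2/2 - 625*x**3/6 + 3125*x**4/24 + O(x**5)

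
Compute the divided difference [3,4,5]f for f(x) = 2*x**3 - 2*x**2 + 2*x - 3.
22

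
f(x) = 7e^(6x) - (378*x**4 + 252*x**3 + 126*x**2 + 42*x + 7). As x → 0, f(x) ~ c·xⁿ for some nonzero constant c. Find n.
5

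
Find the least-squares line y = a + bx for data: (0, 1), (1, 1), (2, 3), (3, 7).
a = 0, b = 2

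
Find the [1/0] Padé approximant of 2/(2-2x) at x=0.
x + 1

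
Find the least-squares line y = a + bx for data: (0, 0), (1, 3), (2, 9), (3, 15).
a = -9/10, b = 51/10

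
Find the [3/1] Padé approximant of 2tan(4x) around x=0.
128*x**3/3 + 8*x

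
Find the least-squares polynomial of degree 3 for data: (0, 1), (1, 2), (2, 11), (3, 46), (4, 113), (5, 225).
79/63 + (-757/378)x + (-11/252)x² + (203/108)x³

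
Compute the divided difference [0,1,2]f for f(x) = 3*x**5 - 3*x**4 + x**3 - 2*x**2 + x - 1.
25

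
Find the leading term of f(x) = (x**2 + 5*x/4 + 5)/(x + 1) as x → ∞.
x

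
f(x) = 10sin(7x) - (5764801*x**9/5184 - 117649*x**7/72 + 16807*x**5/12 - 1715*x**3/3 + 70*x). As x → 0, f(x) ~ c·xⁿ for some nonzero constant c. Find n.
11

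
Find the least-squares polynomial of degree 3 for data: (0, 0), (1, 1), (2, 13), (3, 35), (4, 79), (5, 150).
-37/126 + (589/756)x + (121/252)x² + (29/27)x³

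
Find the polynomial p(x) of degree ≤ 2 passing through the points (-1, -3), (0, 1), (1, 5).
4*x + 1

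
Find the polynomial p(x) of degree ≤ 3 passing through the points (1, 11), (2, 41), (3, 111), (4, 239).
3*x**3 + 2*x**2 + 3*x + 3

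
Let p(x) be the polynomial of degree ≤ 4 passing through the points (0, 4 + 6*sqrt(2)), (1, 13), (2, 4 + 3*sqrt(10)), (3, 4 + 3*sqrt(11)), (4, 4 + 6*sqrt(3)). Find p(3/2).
-15*sqrt(11)/32 - 15*sqrt(2)/64 + 9*sqrt(3)/64 + 135*sqrt(10)/64 + 263/32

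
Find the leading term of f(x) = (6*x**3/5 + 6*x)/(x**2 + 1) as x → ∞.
6*x/5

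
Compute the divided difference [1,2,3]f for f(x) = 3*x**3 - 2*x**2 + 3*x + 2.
16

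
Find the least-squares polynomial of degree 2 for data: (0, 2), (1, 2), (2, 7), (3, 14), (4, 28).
73/35 + (-76/35)x + (15/7)x²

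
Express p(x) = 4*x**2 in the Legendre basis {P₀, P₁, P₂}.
(4/3)P₀ + (8/3)P₂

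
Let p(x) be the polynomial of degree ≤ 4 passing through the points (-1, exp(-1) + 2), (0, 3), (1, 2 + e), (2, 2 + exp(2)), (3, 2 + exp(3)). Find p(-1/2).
(35 + e*(-70*e - 5*exp(3) + 28*exp(2) + 396))*exp(-1)/128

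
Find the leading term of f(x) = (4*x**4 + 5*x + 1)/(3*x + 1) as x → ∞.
4*x**3/3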